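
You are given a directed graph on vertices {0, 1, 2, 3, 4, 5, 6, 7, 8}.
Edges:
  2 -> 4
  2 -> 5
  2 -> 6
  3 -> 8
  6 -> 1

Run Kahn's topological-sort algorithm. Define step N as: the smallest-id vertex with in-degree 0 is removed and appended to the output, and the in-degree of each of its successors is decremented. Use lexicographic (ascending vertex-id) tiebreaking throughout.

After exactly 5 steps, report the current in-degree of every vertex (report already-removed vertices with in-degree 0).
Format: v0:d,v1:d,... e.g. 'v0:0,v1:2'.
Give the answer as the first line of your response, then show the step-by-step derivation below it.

v0:0,v1:1,v2:0,v3:0,v4:0,v5:0,v6:0,v7:0,v8:0

step 1: output 0; order=[0]; indeg=(0,1,0,0,1,1,1,0,1)
step 2: output 2; order=[0,2]; indeg=(0,1,0,0,0,0,0,0,1)
step 3: output 3; order=[0,2,3]; indeg=(0,1,0,0,0,0,0,0,0)
step 4: output 4; order=[0,2,3,4]; indeg=(0,1,0,0,0,0,0,0,0)
step 5: output 5; order=[0,2,3,4,5]; indeg=(0,1,0,0,0,0,0,0,0)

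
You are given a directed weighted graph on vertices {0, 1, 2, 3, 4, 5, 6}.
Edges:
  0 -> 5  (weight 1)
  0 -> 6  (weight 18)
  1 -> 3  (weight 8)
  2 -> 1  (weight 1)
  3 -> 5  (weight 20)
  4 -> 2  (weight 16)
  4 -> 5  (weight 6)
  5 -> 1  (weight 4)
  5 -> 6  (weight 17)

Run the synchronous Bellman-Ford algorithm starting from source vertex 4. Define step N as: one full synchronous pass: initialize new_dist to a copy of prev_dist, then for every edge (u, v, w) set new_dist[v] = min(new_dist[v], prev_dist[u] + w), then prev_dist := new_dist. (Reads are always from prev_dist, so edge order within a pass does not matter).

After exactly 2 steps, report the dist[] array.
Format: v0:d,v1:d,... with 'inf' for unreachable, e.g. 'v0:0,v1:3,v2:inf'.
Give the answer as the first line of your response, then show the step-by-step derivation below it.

v0:inf,v1:10,v2:16,v3:inf,v4:0,v5:6,v6:23

step 1: dist = v0:inf,v1:inf,v2:16,v3:inf,v4:0,v5:6,v6:inf
step 2: dist = v0:inf,v1:10,v2:16,v3:inf,v4:0,v5:6,v6:23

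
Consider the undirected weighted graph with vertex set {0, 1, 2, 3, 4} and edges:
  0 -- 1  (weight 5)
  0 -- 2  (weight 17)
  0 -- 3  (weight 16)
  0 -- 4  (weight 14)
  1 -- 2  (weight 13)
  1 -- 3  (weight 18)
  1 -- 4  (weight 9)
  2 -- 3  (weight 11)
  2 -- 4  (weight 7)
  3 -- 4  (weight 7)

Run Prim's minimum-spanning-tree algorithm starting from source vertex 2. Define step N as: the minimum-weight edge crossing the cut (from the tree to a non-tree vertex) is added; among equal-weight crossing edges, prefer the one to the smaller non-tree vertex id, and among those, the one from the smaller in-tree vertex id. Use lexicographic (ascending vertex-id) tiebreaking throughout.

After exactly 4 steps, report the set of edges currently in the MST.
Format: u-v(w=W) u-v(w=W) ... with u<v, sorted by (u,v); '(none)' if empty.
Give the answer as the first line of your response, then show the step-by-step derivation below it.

0-1(w=5) 1-4(w=9) 2-4(w=7) 3-4(w=7)

step 1: add edge 2-4 (w=7); MST = {2-4(w=7)}
step 2: add edge 3-4 (w=7); MST = {2-4(w=7) 3-4(w=7)}
step 3: add edge 1-4 (w=9); MST = {1-4(w=9) 2-4(w=7) 3-4(w=7)}
step 4: add edge 0-1 (w=5); MST = {0-1(w=5) 1-4(w=9) 2-4(w=7) 3-4(w=7)}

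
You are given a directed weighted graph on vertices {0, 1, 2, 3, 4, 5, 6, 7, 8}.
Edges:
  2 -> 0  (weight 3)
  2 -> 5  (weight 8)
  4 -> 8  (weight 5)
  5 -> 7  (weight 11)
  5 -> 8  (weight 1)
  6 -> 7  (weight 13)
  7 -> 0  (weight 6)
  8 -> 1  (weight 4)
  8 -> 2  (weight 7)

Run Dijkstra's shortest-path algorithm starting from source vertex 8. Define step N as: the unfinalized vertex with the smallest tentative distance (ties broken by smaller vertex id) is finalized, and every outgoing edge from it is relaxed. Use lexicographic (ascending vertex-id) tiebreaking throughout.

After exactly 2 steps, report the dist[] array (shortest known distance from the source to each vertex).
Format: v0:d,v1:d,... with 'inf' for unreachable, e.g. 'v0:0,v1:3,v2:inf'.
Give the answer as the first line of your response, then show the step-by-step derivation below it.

v0:inf,v1:4,v2:7,v3:inf,v4:inf,v5:inf,v6:inf,v7:inf,v8:0

step 1: dist = v0:inf,v1:4,v2:7,v3:inf,v4:inf,v5:inf,v6:inf,v7:inf,v8:0
step 2: dist = v0:inf,v1:4,v2:7,v3:inf,v4:inf,v5:inf,v6:inf,v7:inf,v8:0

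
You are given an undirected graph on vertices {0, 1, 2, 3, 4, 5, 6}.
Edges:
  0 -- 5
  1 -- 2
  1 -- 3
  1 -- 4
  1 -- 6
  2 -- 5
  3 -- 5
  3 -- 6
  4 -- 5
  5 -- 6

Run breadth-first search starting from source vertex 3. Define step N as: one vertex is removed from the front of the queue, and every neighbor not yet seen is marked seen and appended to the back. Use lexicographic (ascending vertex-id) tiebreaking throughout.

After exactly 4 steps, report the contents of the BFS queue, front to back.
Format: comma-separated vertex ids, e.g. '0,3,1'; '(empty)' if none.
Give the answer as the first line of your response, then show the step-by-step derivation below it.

2,4,0

step 1: dequeue 3; queue=[1,5,6]; order=3
step 2: dequeue 1; queue=[5,6,2,4]; order=3,1
step 3: dequeue 5; queue=[6,2,4,0]; order=3,1,5
step 4: dequeue 6; queue=[2,4,0]; order=3,1,5,6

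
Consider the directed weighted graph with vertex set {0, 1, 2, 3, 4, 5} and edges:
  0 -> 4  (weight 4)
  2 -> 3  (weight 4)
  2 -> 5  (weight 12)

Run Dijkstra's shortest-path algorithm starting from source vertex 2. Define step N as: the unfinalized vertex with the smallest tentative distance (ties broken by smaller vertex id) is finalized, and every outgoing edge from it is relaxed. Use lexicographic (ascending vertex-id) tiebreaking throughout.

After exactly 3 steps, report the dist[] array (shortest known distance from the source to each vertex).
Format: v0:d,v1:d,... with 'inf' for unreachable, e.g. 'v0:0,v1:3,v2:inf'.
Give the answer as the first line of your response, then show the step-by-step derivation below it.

v0:inf,v1:inf,v2:0,v3:4,v4:inf,v5:12

step 1: dist = v0:inf,v1:inf,v2:0,v3:4,v4:inf,v5:12
step 2: dist = v0:inf,v1:inf,v2:0,v3:4,v4:inf,v5:12
step 3: dist = v0:inf,v1:inf,v2:0,v3:4,v4:inf,v5:12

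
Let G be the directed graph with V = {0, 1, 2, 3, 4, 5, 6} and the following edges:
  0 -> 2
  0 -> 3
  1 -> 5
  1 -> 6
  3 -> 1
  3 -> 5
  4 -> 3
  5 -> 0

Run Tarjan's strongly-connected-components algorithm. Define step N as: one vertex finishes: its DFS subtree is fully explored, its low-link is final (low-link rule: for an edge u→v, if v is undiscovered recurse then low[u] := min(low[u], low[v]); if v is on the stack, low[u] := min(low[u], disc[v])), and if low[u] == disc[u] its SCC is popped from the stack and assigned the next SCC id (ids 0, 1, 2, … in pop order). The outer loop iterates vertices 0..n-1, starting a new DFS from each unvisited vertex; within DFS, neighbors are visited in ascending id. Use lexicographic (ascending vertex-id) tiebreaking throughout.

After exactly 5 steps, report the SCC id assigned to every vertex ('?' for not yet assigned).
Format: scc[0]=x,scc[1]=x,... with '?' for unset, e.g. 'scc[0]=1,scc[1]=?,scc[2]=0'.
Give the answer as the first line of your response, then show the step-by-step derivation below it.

scc[0]=?,scc[1]=?,scc[2]=0,scc[3]=?,scc[4]=?,scc[5]=?,scc[6]=1

step 1: low=(low[0]=0,low[1]=?,low[2]=1,low[3]=?,low[4]=?,low[5]=?,low[6]=?); scc=(scc[0]=?,scc[1]=?,scc[2]=0,scc[3]=?,scc[4]=?,scc[5]=?,scc[6]=?)
step 2: low=(low[0]=0,low[1]=3,low[2]=1,low[3]=2,low[4]=?,low[5]=0,low[6]=?); scc=(scc[0]=?,scc[1]=?,scc[2]=0,scc[3]=?,scc[4]=?,scc[5]=?,scc[6]=?)
step 3: low=(low[0]=0,low[1]=0,low[2]=1,low[3]=2,low[4]=?,low[5]=0,low[6]=5); scc=(scc[0]=?,scc[1]=?,scc[2]=0,scc[3]=?,scc[4]=?,scc[5]=?,scc[6]=1)
step 4: low=(low[0]=0,low[1]=0,low[2]=1,low[3]=2,low[4]=?,low[5]=0,low[6]=5); scc=(scc[0]=?,scc[1]=?,scc[2]=0,scc[3]=?,scc[4]=?,scc[5]=?,scc[6]=1)
step 5: low=(low[0]=0,low[1]=0,low[2]=1,low[3]=0,low[4]=?,low[5]=0,low[6]=5); scc=(scc[0]=?,scc[1]=?,scc[2]=0,scc[3]=?,scc[4]=?,scc[5]=?,scc[6]=1)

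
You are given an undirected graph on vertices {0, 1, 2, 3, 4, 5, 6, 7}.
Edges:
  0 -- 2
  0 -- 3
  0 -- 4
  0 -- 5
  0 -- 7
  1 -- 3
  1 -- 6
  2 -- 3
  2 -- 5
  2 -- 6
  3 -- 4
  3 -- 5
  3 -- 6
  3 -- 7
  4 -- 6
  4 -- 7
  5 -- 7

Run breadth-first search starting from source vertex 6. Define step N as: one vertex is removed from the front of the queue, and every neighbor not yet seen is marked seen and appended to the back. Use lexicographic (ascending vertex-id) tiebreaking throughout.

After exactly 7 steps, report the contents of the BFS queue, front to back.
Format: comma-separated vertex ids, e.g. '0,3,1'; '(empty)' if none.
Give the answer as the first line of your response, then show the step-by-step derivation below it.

7

step 1: dequeue 6; queue=[1,2,3,4]; order=6
step 2: dequeue 1; queue=[2,3,4]; order=6,1
step 3: dequeue 2; queue=[3,4,0,5]; order=6,1,2
step 4: dequeue 3; queue=[4,0,5,7]; order=6,1,2,3
step 5: dequeue 4; queue=[0,5,7]; order=6,1,2,3,4
step 6: dequeue 0; queue=[5,7]; order=6,1,2,3,4,0
step 7: dequeue 5; queue=[7]; order=6,1,2,3,4,0,5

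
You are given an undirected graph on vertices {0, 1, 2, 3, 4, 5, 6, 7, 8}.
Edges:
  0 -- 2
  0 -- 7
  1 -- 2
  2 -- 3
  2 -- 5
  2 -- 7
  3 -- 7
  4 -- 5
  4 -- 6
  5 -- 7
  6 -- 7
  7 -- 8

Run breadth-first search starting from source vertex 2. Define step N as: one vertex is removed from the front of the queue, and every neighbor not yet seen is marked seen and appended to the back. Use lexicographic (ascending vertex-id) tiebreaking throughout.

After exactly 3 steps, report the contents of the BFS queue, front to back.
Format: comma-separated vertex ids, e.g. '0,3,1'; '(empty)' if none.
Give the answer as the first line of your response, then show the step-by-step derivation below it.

3,5,7

step 1: dequeue 2; queue=[0,1,3,5,7]; order=2
step 2: dequeue 0; queue=[1,3,5,7]; order=2,0
step 3: dequeue 1; queue=[3,5,7]; order=2,0,1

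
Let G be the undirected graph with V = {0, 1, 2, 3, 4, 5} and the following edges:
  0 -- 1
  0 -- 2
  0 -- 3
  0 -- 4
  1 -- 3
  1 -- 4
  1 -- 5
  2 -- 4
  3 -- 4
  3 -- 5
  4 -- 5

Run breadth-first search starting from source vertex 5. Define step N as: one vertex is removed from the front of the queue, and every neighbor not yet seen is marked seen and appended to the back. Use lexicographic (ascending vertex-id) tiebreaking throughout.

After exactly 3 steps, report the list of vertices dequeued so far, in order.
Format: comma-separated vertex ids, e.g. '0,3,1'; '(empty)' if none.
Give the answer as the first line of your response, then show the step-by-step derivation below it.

5,1,3

step 1: dequeue 5; queue=[1,3,4]; order=5
step 2: dequeue 1; queue=[3,4,0]; order=5,1
step 3: dequeue 3; queue=[4,0]; order=5,1,3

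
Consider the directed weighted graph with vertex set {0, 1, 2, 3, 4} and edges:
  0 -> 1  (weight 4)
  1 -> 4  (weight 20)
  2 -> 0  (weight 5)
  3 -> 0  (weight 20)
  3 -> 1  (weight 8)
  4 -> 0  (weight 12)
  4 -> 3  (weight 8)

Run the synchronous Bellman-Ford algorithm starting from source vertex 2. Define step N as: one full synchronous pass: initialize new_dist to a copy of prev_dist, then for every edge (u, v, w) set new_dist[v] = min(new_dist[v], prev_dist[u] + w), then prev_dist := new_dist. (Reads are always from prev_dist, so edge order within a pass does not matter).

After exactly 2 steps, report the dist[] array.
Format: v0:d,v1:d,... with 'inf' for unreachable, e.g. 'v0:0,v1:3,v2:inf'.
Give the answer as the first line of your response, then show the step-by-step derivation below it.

v0:5,v1:9,v2:0,v3:inf,v4:inf

step 1: dist = v0:5,v1:inf,v2:0,v3:inf,v4:inf
step 2: dist = v0:5,v1:9,v2:0,v3:inf,v4:inf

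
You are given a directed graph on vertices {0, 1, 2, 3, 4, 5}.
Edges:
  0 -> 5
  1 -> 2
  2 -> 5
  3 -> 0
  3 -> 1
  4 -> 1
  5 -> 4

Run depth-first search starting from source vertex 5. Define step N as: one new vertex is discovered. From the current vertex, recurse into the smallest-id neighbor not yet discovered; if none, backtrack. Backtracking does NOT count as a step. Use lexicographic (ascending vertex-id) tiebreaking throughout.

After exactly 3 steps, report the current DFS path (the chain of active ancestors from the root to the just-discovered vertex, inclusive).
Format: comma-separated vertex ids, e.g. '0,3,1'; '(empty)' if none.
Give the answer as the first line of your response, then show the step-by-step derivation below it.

5,4,1

step 1: discover 5; path=5; order=5
step 2: discover 4; path=5>4; order=5,4
step 3: discover 1; path=5>4>1; order=5,4,1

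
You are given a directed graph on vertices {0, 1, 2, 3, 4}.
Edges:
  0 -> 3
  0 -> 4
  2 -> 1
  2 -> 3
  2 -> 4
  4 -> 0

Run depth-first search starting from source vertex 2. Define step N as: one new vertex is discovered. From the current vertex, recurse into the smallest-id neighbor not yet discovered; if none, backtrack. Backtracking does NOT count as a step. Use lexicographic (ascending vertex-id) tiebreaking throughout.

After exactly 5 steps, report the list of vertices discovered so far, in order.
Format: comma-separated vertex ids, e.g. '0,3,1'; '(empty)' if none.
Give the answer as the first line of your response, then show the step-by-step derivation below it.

2,1,3,4,0

step 1: discover 2; path=2; order=2
step 2: discover 1; path=2>1; order=2,1
step 3: discover 3; path=2>3; order=2,1,3
step 4: discover 4; path=2>4; order=2,1,3,4
step 5: discover 0; path=2>4>0; order=2,1,3,4,0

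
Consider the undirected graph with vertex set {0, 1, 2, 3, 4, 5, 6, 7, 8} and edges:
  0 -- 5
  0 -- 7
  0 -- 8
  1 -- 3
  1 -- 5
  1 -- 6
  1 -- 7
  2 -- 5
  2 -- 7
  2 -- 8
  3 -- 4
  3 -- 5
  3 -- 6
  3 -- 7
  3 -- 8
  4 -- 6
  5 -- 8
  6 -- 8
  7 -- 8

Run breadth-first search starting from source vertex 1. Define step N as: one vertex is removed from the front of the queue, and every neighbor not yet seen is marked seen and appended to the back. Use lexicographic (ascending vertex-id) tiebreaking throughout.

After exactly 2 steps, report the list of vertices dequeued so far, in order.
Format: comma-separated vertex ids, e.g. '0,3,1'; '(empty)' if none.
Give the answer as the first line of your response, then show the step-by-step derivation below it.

1,3

step 1: dequeue 1; queue=[3,5,6,7]; order=1
step 2: dequeue 3; queue=[5,6,7,4,8]; order=1,3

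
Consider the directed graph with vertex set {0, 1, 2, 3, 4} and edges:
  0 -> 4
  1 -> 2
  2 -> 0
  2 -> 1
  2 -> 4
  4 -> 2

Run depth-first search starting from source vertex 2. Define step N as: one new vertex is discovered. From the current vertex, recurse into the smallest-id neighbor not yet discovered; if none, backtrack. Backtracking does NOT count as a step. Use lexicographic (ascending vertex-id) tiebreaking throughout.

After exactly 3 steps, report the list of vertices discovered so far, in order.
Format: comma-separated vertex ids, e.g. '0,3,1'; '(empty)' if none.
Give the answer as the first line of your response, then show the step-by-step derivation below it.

2,0,4

step 1: discover 2; path=2; order=2
step 2: discover 0; path=2>0; order=2,0
step 3: discover 4; path=2>0>4; order=2,0,4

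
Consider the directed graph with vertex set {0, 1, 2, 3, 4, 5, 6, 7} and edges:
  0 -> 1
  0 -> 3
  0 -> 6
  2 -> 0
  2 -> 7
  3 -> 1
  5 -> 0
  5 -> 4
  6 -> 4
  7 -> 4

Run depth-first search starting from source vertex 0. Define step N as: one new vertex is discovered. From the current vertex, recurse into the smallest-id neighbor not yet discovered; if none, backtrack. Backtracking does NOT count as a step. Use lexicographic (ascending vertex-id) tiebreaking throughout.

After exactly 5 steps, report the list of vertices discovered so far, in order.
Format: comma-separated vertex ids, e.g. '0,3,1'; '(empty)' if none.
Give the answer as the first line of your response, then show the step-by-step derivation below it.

0,1,3,6,4

step 1: discover 0; path=0; order=0
step 2: discover 1; path=0>1; order=0,1
step 3: discover 3; path=0>3; order=0,1,3
step 4: discover 6; path=0>6; order=0,1,3,6
step 5: discover 4; path=0>6>4; order=0,1,3,6,4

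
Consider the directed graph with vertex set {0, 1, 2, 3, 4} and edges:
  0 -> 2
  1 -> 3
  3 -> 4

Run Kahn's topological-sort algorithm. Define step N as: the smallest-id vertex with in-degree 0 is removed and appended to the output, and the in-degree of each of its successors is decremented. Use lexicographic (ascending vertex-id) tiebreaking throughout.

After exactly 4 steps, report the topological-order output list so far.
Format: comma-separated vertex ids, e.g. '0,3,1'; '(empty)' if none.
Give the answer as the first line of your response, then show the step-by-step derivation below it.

0,1,2,3

step 1: output 0; order=[0]; indeg=(0,0,0,1,1)
step 2: output 1; order=[0,1]; indeg=(0,0,0,0,1)
step 3: output 2; order=[0,1,2]; indeg=(0,0,0,0,1)
step 4: output 3; order=[0,1,2,3]; indeg=(0,0,0,0,0)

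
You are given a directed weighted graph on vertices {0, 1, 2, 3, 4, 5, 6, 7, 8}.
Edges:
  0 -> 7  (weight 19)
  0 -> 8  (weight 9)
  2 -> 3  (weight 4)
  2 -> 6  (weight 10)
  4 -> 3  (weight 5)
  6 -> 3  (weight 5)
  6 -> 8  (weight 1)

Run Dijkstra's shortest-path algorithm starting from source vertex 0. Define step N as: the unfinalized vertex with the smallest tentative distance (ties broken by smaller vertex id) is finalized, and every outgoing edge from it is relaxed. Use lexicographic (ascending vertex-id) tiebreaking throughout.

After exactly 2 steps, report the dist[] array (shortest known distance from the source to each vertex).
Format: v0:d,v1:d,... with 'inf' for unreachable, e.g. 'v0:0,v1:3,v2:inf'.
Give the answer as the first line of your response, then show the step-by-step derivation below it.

v0:0,v1:inf,v2:inf,v3:inf,v4:inf,v5:inf,v6:inf,v7:19,v8:9

step 1: dist = v0:0,v1:inf,v2:inf,v3:inf,v4:inf,v5:inf,v6:inf,v7:19,v8:9
step 2: dist = v0:0,v1:inf,v2:inf,v3:inf,v4:inf,v5:inf,v6:inf,v7:19,v8:9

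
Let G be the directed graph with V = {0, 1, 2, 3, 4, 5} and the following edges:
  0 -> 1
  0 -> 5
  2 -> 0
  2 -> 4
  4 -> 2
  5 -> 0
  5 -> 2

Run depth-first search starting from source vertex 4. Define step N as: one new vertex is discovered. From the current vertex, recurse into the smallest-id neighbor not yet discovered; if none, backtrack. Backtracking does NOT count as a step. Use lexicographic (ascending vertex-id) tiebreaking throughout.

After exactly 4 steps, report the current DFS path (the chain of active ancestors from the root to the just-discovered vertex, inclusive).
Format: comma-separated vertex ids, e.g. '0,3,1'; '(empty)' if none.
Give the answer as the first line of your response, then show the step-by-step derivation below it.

4,2,0,1

step 1: discover 4; path=4; order=4
step 2: discover 2; path=4>2; order=4,2
step 3: discover 0; path=4>2>0; order=4,2,0
step 4: discover 1; path=4>2>0>1; order=4,2,0,1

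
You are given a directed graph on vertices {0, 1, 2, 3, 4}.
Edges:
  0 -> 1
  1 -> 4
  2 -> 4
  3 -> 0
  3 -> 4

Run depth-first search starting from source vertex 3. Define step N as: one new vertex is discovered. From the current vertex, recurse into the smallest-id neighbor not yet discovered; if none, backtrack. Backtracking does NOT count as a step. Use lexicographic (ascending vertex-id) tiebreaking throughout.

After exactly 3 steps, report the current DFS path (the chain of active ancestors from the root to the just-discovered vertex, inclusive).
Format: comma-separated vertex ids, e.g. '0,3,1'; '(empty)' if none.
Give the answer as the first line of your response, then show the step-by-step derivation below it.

3,0,1

step 1: discover 3; path=3; order=3
step 2: discover 0; path=3>0; order=3,0
step 3: discover 1; path=3>0>1; order=3,0,1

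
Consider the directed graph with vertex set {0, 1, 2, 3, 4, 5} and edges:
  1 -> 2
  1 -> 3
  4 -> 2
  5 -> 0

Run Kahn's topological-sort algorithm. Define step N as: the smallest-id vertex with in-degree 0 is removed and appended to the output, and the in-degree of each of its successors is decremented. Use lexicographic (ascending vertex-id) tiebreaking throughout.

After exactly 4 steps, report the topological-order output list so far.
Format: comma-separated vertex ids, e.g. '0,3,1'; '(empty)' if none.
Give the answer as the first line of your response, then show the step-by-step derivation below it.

1,3,4,2

step 1: output 1; order=[1]; indeg=(1,0,1,0,0,0)
step 2: output 3; order=[1,3]; indeg=(1,0,1,0,0,0)
step 3: output 4; order=[1,3,4]; indeg=(1,0,0,0,0,0)
step 4: output 2; order=[1,3,4,2]; indeg=(1,0,0,0,0,0)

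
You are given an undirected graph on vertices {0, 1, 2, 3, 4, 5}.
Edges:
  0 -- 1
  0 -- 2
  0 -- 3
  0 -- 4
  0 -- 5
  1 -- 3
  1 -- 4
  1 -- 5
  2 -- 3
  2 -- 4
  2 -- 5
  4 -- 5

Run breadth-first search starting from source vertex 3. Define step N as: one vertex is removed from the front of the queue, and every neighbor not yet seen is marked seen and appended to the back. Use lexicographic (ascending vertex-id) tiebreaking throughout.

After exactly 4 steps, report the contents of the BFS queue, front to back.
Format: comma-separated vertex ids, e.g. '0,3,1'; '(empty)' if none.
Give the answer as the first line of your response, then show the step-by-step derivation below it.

4,5

step 1: dequeue 3; queue=[0,1,2]; order=3
step 2: dequeue 0; queue=[1,2,4,5]; order=3,0
step 3: dequeue 1; queue=[2,4,5]; order=3,0,1
step 4: dequeue 2; queue=[4,5]; order=3,0,1,2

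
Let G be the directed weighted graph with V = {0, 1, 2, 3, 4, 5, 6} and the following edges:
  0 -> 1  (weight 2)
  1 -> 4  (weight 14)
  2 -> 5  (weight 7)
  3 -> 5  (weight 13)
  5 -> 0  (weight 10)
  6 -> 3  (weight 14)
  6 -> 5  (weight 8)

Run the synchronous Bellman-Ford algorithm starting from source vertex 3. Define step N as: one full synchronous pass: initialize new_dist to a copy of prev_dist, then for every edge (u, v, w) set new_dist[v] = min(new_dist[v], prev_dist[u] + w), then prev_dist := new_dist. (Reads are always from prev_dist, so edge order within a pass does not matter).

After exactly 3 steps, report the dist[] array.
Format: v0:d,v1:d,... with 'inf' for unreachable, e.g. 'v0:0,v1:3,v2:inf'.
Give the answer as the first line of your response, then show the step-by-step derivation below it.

v0:23,v1:25,v2:inf,v3:0,v4:inf,v5:13,v6:inf

step 1: dist = v0:inf,v1:inf,v2:inf,v3:0,v4:inf,v5:13,v6:inf
step 2: dist = v0:23,v1:inf,v2:inf,v3:0,v4:inf,v5:13,v6:inf
step 3: dist = v0:23,v1:25,v2:inf,v3:0,v4:inf,v5:13,v6:inf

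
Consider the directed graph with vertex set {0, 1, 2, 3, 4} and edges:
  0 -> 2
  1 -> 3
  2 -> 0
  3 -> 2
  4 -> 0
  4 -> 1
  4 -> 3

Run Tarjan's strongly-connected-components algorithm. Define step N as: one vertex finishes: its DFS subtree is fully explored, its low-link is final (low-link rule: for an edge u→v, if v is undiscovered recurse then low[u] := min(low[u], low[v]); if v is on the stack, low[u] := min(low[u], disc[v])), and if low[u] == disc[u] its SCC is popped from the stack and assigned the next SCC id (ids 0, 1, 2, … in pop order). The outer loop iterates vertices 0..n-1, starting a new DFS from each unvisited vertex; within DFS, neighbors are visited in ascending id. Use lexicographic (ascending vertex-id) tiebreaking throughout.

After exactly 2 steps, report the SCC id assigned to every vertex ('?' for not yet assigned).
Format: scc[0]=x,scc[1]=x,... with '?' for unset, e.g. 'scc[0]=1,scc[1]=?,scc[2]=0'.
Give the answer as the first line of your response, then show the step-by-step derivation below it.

scc[0]=0,scc[1]=?,scc[2]=0,scc[3]=?,scc[4]=?

step 1: low=(low[0]=0,low[1]=?,low[2]=0,low[3]=?,low[4]=?); scc=(scc[0]=?,scc[1]=?,scc[2]=?,scc[3]=?,scc[4]=?)
step 2: low=(low[0]=0,low[1]=?,low[2]=0,low[3]=?,low[4]=?); scc=(scc[0]=0,scc[1]=?,scc[2]=0,scc[3]=?,scc[4]=?)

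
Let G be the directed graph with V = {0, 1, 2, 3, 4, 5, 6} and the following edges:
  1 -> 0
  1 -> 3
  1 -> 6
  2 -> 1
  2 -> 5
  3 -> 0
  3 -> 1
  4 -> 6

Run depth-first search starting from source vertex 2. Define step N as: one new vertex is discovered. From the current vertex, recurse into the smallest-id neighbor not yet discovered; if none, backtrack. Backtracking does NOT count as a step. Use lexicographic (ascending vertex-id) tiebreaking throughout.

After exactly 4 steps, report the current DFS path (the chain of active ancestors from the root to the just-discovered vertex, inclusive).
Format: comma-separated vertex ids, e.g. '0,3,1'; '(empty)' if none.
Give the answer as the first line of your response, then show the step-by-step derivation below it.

2,1,3

step 1: discover 2; path=2; order=2
step 2: discover 1; path=2>1; order=2,1
step 3: discover 0; path=2>1>0; order=2,1,0
step 4: discover 3; path=2>1>3; order=2,1,0,3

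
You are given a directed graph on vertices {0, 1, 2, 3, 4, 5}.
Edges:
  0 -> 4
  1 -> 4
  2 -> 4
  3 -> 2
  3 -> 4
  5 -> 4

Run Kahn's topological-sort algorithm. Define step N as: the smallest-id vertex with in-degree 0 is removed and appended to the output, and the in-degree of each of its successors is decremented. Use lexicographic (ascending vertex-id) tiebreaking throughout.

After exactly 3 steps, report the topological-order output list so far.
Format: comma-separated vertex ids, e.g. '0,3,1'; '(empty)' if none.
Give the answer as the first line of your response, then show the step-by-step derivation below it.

0,1,3

step 1: output 0; order=[0]; indeg=(0,0,1,0,4,0)
step 2: output 1; order=[0,1]; indeg=(0,0,1,0,3,0)
step 3: output 3; order=[0,1,3]; indeg=(0,0,0,0,2,0)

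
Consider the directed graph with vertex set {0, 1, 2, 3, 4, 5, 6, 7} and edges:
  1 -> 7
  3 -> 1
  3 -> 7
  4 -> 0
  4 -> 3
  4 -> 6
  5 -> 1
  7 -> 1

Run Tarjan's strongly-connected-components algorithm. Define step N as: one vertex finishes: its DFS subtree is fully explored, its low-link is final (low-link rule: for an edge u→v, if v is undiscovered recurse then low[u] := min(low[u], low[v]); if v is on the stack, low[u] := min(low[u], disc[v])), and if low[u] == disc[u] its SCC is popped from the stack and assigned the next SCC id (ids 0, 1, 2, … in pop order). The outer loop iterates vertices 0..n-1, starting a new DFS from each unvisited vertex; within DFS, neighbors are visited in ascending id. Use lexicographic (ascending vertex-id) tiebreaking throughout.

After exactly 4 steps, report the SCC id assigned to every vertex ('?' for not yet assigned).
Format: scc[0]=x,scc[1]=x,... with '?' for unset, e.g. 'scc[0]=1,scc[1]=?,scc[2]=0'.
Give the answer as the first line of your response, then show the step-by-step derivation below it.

scc[0]=0,scc[1]=1,scc[2]=2,scc[3]=?,scc[4]=?,scc[5]=?,scc[6]=?,scc[7]=1

step 1: low=(low[0]=0,low[1]=?,low[2]=?,low[3]=?,low[4]=?,low[5]=?,low[6]=?,low[7]=?); scc=(scc[0]=0,scc[1]=?,scc[2]=?,scc[3]=?,scc[4]=?,scc[5]=?,scc[6]=?,scc[7]=?)
step 2: low=(low[0]=0,low[1]=1,low[2]=?,low[3]=?,low[4]=?,low[5]=?,low[6]=?,low[7]=1); scc=(scc[0]=0,scc[1]=?,scc[2]=?,scc[3]=?,scc[4]=?,scc[5]=?,scc[6]=?,scc[7]=?)
step 3: low=(low[0]=0,low[1]=1,low[2]=?,low[3]=?,low[4]=?,low[5]=?,low[6]=?,low[7]=1); scc=(scc[0]=0,scc[1]=1,scc[2]=?,scc[3]=?,scc[4]=?,scc[5]=?,scc[6]=?,scc[7]=1)
step 4: low=(low[0]=0,low[1]=1,low[2]=3,low[3]=?,low[4]=?,low[5]=?,low[6]=?,low[7]=1); scc=(scc[0]=0,scc[1]=1,scc[2]=2,scc[3]=?,scc[4]=?,scc[5]=?,scc[6]=?,scc[7]=1)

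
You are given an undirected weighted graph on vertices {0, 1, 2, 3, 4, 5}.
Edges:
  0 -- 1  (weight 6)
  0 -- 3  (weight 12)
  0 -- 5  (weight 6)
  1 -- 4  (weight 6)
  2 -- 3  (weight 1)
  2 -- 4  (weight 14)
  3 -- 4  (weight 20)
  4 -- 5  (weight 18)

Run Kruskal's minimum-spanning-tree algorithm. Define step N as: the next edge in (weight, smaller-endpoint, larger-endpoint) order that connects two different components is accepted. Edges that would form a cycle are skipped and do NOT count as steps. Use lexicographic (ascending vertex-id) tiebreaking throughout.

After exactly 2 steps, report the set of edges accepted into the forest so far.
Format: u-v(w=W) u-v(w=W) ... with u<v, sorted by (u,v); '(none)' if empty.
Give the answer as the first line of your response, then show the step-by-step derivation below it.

0-1(w=6) 2-3(w=1)

step 1: add edge 2-3 (w=1); MST = {2-3(w=1)}
step 2: add edge 0-1 (w=6); MST = {0-1(w=6) 2-3(w=1)}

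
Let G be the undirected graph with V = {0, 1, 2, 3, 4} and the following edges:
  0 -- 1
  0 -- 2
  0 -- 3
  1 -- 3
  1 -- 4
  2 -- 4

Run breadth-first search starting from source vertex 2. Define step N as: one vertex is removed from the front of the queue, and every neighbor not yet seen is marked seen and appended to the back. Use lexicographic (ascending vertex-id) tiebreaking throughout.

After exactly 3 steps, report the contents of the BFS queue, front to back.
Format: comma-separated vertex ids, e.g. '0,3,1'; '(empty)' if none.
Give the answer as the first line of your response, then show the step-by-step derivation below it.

1,3

step 1: dequeue 2; queue=[0,4]; order=2
step 2: dequeue 0; queue=[4,1,3]; order=2,0
step 3: dequeue 4; queue=[1,3]; order=2,0,4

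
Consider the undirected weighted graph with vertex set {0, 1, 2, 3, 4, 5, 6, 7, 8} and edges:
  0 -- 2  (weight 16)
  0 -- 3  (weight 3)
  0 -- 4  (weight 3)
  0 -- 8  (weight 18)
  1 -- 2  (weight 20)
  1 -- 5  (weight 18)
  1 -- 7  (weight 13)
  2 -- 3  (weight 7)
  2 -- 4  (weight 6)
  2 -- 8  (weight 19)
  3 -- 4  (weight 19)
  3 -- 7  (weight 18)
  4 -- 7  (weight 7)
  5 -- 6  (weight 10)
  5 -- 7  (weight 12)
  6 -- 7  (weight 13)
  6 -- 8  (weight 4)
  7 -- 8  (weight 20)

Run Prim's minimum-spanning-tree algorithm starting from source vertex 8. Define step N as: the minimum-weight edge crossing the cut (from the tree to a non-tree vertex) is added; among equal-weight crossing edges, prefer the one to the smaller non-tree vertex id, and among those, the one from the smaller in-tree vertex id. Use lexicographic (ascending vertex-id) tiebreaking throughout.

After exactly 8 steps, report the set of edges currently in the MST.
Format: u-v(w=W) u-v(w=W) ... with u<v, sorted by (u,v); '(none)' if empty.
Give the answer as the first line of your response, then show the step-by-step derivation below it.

0-3(w=3) 0-4(w=3) 1-7(w=13) 2-4(w=6) 4-7(w=7) 5-6(w=10) 5-7(w=12) 6-8(w=4)

step 1: add edge 6-8 (w=4); MST = {6-8(w=4)}
step 2: add edge 5-6 (w=10); MST = {5-6(w=10) 6-8(w=4)}
step 3: add edge 5-7 (w=12); MST = {5-6(w=10) 5-7(w=12) 6-8(w=4)}
step 4: add edge 4-7 (w=7); MST = {4-7(w=7) 5-6(w=10) 5-7(w=12) 6-8(w=4)}
step 5: add edge 0-4 (w=3); MST = {0-4(w=3) 4-7(w=7) 5-6(w=10) 5-7(w=12) 6-8(w=4)}
step 6: add edge 0-3 (w=3); MST = {0-3(w=3) 0-4(w=3) 4-7(w=7) 5-6(w=10) 5-7(w=12) 6-8(w=4)}
step 7: add edge 2-4 (w=6); MST = {0-3(w=3) 0-4(w=3) 2-4(w=6) 4-7(w=7) 5-6(w=10) 5-7(w=12) 6-8(w=4)}
step 8: add edge 1-7 (w=13); MST = {0-3(w=3) 0-4(w=3) 1-7(w=13) 2-4(w=6) 4-7(w=7) 5-6(w=10) 5-7(w=12) 6-8(w=4)}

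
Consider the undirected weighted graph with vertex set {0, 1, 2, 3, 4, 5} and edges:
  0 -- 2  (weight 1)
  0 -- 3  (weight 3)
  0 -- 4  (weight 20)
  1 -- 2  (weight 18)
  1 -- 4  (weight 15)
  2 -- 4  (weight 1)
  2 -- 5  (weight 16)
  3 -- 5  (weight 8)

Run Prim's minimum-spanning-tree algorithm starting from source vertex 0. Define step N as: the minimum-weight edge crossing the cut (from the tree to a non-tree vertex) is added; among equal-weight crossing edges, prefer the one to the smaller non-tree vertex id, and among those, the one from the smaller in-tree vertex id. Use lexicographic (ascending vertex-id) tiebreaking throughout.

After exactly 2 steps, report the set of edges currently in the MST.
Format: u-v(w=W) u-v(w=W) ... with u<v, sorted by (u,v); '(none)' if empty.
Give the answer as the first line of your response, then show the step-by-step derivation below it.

0-2(w=1) 2-4(w=1)

step 1: add edge 0-2 (w=1); MST = {0-2(w=1)}
step 2: add edge 2-4 (w=1); MST = {0-2(w=1) 2-4(w=1)}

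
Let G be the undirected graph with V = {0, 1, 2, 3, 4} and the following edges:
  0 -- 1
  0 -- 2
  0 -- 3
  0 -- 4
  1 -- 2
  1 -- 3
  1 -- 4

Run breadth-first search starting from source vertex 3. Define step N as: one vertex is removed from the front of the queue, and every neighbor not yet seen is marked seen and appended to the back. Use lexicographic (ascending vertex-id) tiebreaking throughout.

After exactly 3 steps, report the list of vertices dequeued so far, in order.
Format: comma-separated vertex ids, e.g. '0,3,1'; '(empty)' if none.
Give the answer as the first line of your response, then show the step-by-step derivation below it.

3,0,1

step 1: dequeue 3; queue=[0,1]; order=3
step 2: dequeue 0; queue=[1,2,4]; order=3,0
step 3: dequeue 1; queue=[2,4]; order=3,0,1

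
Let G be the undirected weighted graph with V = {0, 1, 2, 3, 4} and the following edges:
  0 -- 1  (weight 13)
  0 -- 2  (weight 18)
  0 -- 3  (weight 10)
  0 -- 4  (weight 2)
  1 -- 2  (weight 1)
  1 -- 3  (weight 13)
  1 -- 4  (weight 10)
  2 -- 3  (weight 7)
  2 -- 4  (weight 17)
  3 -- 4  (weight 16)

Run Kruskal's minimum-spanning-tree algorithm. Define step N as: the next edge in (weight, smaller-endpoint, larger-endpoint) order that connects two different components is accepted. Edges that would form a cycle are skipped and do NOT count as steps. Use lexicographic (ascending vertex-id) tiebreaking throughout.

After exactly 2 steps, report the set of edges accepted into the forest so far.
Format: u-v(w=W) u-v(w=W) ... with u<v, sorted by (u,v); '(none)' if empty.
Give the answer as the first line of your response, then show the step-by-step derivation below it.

0-4(w=2) 1-2(w=1)

step 1: add edge 1-2 (w=1); MST = {1-2(w=1)}
step 2: add edge 0-4 (w=2); MST = {0-4(w=2) 1-2(w=1)}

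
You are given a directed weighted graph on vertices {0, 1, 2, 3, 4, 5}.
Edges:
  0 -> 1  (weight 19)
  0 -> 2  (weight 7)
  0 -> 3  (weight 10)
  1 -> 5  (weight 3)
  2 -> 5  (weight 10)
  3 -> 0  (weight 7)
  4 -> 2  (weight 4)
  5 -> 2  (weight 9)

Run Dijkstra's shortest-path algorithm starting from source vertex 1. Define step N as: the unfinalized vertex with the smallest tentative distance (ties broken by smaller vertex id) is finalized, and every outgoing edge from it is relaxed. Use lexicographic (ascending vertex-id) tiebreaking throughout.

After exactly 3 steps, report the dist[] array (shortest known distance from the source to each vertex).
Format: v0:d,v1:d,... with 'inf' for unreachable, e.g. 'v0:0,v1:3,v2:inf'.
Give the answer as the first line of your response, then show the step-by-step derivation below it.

v0:inf,v1:0,v2:12,v3:inf,v4:inf,v5:3

step 1: dist = v0:inf,v1:0,v2:inf,v3:inf,v4:inf,v5:3
step 2: dist = v0:inf,v1:0,v2:12,v3:inf,v4:inf,v5:3
step 3: dist = v0:inf,v1:0,v2:12,v3:inf,v4:inf,v5:3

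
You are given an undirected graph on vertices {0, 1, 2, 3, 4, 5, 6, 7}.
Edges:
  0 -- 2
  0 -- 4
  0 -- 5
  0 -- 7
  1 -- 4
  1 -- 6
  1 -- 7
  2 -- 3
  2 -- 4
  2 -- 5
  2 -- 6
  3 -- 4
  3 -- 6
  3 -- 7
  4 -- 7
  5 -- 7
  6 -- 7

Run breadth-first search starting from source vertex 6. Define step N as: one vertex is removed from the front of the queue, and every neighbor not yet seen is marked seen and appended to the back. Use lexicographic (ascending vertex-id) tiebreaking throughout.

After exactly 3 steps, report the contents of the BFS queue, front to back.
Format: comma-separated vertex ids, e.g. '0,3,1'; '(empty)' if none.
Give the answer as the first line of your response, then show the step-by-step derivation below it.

3,7,4,0,5

step 1: dequeue 6; queue=[1,2,3,7]; order=6
step 2: dequeue 1; queue=[2,3,7,4]; order=6,1
step 3: dequeue 2; queue=[3,7,4,0,5]; order=6,1,2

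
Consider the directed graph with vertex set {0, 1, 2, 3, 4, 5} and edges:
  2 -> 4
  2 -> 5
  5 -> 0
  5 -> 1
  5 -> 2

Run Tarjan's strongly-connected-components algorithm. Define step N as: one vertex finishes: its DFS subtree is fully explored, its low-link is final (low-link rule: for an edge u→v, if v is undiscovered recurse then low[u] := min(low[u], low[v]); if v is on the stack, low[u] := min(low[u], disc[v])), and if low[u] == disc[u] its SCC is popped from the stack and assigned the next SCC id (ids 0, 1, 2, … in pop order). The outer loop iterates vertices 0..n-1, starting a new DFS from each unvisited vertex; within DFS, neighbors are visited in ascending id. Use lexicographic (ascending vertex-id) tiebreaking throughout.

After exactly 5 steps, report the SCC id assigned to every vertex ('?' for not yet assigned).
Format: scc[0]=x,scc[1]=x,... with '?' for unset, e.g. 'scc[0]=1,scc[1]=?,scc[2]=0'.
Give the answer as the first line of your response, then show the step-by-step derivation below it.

scc[0]=0,scc[1]=1,scc[2]=3,scc[3]=?,scc[4]=2,scc[5]=3

step 1: low=(low[0]=0,low[1]=?,low[2]=?,low[3]=?,low[4]=?,low[5]=?); scc=(scc[0]=0,scc[1]=?,scc[2]=?,scc[3]=?,scc[4]=?,scc[5]=?)
step 2: low=(low[0]=0,low[1]=1,low[2]=?,low[3]=?,low[4]=?,low[5]=?); scc=(scc[0]=0,scc[1]=1,scc[2]=?,scc[3]=?,scc[4]=?,scc[5]=?)
step 3: low=(low[0]=0,low[1]=1,low[2]=2,low[3]=?,low[4]=3,low[5]=?); scc=(scc[0]=0,scc[1]=1,scc[2]=?,scc[3]=?,scc[4]=2,scc[5]=?)
step 4: low=(low[0]=0,low[1]=1,low[2]=2,low[3]=?,low[4]=3,low[5]=2); scc=(scc[0]=0,scc[1]=1,scc[2]=?,scc[3]=?,scc[4]=2,scc[5]=?)
step 5: low=(low[0]=0,low[1]=1,low[2]=2,low[3]=?,low[4]=3,low[5]=2); scc=(scc[0]=0,scc[1]=1,scc[2]=3,scc[3]=?,scc[4]=2,scc[5]=3)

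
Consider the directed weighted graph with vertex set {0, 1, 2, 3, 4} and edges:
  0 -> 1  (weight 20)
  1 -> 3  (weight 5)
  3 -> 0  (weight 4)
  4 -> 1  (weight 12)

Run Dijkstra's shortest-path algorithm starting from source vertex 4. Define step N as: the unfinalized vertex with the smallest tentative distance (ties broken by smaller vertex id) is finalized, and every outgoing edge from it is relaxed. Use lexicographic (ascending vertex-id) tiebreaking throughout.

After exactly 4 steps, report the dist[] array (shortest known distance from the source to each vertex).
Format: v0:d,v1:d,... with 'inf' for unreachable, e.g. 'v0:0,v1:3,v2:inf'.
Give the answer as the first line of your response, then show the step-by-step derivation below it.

v0:21,v1:12,v2:inf,v3:17,v4:0

step 1: dist = v0:inf,v1:12,v2:inf,v3:inf,v4:0
step 2: dist = v0:inf,v1:12,v2:inf,v3:17,v4:0
step 3: dist = v0:21,v1:12,v2:inf,v3:17,v4:0
step 4: dist = v0:21,v1:12,v2:inf,v3:17,v4:0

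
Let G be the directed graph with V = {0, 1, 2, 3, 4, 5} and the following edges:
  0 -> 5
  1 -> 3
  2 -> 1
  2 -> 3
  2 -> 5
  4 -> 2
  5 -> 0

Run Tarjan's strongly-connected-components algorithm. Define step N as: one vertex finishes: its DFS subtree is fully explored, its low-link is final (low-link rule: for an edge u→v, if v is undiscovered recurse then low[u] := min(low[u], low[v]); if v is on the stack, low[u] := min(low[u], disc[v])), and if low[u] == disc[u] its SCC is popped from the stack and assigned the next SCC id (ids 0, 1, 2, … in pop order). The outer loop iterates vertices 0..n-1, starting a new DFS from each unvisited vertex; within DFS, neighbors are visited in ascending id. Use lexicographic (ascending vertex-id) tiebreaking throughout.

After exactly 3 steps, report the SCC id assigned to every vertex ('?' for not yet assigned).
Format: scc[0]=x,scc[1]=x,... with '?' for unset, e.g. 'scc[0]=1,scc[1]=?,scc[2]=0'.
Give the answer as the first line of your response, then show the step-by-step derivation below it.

scc[0]=0,scc[1]=?,scc[2]=?,scc[3]=1,scc[4]=?,scc[5]=0

step 1: low=(low[0]=0,low[1]=?,low[2]=?,low[3]=?,low[4]=?,low[5]=0); scc=(scc[0]=?,scc[1]=?,scc[2]=?,scc[3]=?,scc[4]=?,scc[5]=?)
step 2: low=(low[0]=0,low[1]=?,low[2]=?,low[3]=?,low[4]=?,low[5]=0); scc=(scc[0]=0,scc[1]=?,scc[2]=?,scc[3]=?,scc[4]=?,scc[5]=0)
step 3: low=(low[0]=0,low[1]=2,low[2]=?,low[3]=3,low[4]=?,low[5]=0); scc=(scc[0]=0,scc[1]=?,scc[2]=?,scc[3]=1,scc[4]=?,scc[5]=0)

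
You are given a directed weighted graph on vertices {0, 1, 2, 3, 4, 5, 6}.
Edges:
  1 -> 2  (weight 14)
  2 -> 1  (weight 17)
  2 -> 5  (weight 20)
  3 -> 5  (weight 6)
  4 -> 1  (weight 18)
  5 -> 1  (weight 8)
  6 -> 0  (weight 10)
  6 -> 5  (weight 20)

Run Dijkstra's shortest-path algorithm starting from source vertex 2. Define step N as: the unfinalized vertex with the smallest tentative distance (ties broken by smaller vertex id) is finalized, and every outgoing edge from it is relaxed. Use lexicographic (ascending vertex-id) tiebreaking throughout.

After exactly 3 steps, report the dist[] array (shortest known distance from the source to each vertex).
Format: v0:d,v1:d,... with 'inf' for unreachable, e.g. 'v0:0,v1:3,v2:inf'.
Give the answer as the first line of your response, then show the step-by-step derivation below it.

v0:inf,v1:17,v2:0,v3:inf,v4:inf,v5:20,v6:inf

step 1: dist = v0:inf,v1:17,v2:0,v3:inf,v4:inf,v5:20,v6:inf
step 2: dist = v0:inf,v1:17,v2:0,v3:inf,v4:inf,v5:20,v6:inf
step 3: dist = v0:inf,v1:17,v2:0,v3:inf,v4:inf,v5:20,v6:inf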